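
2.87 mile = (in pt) 1.309e+07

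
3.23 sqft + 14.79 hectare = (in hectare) 14.79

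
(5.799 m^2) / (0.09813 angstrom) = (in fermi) 5.91e+26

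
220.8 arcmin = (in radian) 0.06423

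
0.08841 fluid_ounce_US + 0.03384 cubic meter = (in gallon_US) 8.94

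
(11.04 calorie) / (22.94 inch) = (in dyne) 7.927e+06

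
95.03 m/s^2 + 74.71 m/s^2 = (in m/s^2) 169.7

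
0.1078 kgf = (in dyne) 1.057e+05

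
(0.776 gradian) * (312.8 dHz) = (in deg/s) 21.85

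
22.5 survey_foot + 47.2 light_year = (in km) 4.465e+14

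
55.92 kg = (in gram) 5.592e+04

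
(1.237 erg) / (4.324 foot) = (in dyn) 0.009386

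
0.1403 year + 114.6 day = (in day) 165.8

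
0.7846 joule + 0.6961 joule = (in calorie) 0.3539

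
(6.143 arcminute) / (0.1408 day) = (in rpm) 1.403e-06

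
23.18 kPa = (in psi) 3.362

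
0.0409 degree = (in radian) 0.0007138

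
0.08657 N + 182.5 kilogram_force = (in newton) 1790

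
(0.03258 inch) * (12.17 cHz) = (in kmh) 0.0003626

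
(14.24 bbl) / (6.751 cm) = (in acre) 0.008287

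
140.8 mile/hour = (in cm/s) 6294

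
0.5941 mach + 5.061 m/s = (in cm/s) 2.074e+04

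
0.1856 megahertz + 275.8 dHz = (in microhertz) 1.856e+11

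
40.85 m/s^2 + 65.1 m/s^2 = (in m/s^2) 105.9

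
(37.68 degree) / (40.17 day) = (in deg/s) 1.086e-05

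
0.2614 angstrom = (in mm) 2.614e-08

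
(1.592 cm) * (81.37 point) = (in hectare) 4.57e-08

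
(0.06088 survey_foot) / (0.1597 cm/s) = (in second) 11.62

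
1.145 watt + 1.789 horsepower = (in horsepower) 1.791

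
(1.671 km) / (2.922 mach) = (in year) 5.326e-08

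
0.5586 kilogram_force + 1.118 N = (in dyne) 6.596e+05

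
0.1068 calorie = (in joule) 0.4469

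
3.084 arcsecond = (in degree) 0.0008567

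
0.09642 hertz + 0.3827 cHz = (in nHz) 1.002e+08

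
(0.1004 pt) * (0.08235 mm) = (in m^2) 2.917e-09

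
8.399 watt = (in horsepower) 0.01126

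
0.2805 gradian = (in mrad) 4.406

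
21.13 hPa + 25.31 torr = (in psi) 0.7959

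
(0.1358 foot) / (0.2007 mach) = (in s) 0.0006057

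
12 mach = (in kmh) 1.471e+04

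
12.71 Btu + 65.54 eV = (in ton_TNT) 3.205e-06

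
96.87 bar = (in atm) 95.6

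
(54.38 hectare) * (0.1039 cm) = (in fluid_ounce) 1.911e+07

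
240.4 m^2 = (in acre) 0.0594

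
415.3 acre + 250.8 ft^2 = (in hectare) 168.1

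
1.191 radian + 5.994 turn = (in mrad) 3.885e+04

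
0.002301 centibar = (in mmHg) 0.01726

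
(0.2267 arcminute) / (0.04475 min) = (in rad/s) 2.456e-05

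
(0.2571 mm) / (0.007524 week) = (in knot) 1.098e-07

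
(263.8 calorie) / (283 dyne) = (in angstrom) 3.9e+15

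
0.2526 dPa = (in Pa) 0.02526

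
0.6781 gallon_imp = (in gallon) 0.8144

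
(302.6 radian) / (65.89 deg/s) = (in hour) 0.07309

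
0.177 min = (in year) 3.368e-07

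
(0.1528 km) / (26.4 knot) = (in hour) 0.003125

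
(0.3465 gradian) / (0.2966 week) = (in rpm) 2.897e-07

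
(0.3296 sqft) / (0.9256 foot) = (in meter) 0.1085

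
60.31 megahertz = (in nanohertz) 6.031e+16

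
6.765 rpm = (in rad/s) 0.7084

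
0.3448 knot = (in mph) 0.3968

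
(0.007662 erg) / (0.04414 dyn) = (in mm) 1.736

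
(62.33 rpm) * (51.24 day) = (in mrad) 2.89e+10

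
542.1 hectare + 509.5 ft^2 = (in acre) 1340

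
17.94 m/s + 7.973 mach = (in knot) 5312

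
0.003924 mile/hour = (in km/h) 0.006315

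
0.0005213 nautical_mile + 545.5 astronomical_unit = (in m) 8.161e+13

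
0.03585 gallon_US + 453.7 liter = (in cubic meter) 0.4538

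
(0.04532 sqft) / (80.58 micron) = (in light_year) 5.523e-15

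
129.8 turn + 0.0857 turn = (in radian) 816.1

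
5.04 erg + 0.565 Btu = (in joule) 596.1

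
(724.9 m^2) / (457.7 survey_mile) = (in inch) 0.03874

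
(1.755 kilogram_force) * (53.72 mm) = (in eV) 5.771e+18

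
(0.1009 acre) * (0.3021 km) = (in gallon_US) 3.259e+07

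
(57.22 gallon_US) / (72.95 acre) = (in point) 0.00208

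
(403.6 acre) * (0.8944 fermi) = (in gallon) 3.859e-07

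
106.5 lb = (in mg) 4.831e+07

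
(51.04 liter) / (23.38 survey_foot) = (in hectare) 7.162e-07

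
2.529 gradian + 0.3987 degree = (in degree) 2.675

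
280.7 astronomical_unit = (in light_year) 0.004439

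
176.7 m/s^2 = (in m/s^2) 176.7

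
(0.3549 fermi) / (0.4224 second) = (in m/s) 8.402e-16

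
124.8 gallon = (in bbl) 2.971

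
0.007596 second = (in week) 1.256e-08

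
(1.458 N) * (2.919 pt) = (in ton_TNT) 3.588e-13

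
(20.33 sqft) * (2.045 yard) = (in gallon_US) 933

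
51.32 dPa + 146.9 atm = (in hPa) 1.488e+05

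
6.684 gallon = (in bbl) 0.1591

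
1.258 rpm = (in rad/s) 0.1317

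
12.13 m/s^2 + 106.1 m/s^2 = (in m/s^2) 118.2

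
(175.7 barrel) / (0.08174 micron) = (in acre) 8.445e+04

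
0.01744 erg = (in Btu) 1.653e-12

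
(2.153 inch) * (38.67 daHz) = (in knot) 41.11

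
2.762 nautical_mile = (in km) 5.115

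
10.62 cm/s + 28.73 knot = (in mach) 0.04372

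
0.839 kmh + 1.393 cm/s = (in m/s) 0.247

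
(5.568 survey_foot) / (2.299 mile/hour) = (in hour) 0.0004587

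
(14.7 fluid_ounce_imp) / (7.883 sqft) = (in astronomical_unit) 3.812e-15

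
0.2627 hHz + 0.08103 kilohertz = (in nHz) 1.073e+11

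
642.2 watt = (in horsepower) 0.8612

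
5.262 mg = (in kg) 5.262e-06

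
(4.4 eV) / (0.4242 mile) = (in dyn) 1.033e-16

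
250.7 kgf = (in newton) 2459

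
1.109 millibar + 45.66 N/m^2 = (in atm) 0.001545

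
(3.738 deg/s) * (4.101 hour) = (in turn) 153.3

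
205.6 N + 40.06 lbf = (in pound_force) 86.28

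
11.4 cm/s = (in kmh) 0.4104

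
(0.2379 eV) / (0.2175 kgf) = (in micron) 1.787e-14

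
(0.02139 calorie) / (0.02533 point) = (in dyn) 1.002e+09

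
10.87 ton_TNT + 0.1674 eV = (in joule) 4.548e+10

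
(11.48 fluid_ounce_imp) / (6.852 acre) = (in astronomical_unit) 7.863e-20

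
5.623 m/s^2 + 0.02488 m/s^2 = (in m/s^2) 5.648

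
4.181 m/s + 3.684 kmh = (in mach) 0.01528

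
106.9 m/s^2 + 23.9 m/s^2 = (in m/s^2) 130.8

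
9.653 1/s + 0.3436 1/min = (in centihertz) 965.9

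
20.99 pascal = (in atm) 0.0002072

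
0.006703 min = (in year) 1.275e-08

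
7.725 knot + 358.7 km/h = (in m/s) 103.6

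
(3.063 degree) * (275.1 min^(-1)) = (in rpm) 2.341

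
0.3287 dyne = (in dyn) 0.3287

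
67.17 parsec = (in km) 2.073e+15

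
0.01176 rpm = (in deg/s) 0.07056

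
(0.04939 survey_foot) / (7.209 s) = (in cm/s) 0.2088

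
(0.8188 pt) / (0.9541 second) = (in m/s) 0.0003028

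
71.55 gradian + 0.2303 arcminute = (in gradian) 71.55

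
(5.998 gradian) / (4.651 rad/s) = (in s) 0.02026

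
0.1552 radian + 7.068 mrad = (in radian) 0.1623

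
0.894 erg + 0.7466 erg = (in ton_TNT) 3.921e-17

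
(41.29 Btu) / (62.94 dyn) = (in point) 1.962e+11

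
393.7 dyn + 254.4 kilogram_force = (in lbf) 560.9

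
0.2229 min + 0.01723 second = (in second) 13.39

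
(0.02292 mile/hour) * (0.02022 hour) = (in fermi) 7.458e+14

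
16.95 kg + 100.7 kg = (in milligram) 1.177e+08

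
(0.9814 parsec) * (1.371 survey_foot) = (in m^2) 1.265e+16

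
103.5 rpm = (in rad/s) 10.84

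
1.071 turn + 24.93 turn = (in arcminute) 5.616e+05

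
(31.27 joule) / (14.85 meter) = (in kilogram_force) 0.2147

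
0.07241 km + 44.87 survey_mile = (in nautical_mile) 39.03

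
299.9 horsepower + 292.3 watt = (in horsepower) 300.3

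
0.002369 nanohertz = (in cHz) 2.369e-10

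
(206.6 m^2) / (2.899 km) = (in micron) 7.127e+04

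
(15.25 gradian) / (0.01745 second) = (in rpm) 131.1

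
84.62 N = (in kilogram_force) 8.629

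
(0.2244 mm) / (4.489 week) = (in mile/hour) 1.849e-10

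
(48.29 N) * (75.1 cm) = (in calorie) 8.668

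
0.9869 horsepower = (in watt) 735.9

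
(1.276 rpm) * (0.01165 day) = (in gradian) 8562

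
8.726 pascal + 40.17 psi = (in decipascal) 2.77e+06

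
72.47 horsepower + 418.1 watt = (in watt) 5.446e+04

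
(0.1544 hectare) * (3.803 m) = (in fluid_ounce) 1.986e+08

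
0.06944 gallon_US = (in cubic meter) 0.0002629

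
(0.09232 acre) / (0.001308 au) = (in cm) 0.0001909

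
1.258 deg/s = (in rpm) 0.2097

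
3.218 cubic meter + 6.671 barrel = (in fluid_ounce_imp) 1.506e+05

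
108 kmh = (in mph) 67.11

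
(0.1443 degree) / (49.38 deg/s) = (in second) 0.002922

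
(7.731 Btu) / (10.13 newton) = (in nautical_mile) 0.4348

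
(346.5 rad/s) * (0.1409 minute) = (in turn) 466.2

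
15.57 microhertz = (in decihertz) 0.0001557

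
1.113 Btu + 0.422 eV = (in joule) 1174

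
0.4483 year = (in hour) 3927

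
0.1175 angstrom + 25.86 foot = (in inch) 310.3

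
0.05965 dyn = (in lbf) 1.341e-07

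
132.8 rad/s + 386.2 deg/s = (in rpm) 1333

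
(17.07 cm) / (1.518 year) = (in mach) 1.047e-11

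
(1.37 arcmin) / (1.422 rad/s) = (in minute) 4.671e-06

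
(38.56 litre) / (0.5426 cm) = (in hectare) 0.0007107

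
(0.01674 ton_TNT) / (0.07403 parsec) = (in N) 3.066e-08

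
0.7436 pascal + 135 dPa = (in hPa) 0.1424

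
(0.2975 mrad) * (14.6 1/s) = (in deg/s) 0.2489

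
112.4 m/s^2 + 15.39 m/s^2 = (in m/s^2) 127.8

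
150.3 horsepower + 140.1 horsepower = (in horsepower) 290.4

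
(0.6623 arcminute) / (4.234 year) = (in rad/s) 1.443e-12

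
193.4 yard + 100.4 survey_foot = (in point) 5.88e+05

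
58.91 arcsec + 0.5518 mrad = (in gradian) 0.05331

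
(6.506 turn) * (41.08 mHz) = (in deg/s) 96.22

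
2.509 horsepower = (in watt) 1871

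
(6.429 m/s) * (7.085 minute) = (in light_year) 2.889e-13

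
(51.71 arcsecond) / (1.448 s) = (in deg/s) 0.00992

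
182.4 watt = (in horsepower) 0.2446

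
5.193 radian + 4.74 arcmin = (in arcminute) 1.786e+04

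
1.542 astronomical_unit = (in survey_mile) 1.433e+08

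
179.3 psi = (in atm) 12.2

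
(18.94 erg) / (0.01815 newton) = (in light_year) 1.103e-20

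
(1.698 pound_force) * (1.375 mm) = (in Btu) 9.844e-06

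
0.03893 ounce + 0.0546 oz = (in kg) 0.002652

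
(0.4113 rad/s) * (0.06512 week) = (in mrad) 1.62e+07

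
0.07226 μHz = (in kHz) 7.226e-11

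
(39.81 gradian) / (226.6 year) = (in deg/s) 5.014e-09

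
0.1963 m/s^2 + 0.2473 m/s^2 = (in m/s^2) 0.4436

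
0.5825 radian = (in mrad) 582.5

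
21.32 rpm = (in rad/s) 2.233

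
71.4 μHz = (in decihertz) 0.000714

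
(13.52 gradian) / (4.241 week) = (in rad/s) 8.28e-08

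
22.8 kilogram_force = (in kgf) 22.8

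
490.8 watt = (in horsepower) 0.6582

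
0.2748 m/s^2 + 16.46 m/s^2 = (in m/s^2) 16.73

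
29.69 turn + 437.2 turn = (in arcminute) 1.008e+07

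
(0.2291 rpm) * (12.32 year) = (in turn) 1.484e+06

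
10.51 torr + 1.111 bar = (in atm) 1.11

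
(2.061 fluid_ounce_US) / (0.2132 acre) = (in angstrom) 706.4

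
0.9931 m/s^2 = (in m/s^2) 0.9931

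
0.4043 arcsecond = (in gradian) 0.0001248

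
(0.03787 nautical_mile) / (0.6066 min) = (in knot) 3.746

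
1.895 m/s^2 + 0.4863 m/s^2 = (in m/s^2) 2.381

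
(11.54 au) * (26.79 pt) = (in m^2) 1.632e+10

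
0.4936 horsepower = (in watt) 368.1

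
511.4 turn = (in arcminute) 1.105e+07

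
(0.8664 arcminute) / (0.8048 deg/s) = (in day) 2.077e-07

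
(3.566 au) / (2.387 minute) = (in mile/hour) 8.332e+09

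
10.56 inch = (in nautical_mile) 0.0001448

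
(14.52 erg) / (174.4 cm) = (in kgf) 8.49e-08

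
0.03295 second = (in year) 1.045e-09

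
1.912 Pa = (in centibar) 0.001912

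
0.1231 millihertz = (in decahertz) 1.231e-05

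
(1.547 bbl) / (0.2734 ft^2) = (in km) 0.009683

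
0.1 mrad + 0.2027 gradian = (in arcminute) 11.29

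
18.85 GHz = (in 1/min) 1.131e+12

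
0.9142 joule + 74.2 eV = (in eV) 5.706e+18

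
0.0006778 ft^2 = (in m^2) 6.297e-05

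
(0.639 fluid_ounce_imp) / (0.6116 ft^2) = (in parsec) 1.036e-20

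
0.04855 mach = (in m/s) 16.53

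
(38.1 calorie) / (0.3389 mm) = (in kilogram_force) 4.796e+04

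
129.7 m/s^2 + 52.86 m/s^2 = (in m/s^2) 182.6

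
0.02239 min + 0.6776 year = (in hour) 5936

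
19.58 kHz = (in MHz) 0.01958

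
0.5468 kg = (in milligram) 5.468e+05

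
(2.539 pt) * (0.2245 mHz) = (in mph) 4.498e-07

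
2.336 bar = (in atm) 2.305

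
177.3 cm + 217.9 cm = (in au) 2.642e-11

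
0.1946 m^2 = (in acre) 4.809e-05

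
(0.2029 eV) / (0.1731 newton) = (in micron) 1.878e-13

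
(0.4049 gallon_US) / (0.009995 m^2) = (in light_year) 1.621e-17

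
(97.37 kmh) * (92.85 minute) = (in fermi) 1.507e+20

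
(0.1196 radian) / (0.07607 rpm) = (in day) 0.0001738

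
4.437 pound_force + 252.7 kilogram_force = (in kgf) 254.7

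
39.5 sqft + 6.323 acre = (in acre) 6.324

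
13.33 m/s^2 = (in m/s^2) 13.33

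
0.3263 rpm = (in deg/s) 1.958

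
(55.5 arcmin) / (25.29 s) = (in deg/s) 0.03658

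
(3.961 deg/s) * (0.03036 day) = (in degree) 1.039e+04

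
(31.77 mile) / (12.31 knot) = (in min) 134.6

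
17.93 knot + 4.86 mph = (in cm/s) 1140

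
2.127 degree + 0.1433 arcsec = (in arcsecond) 7657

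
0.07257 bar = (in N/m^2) 7257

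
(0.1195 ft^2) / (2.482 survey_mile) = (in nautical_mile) 1.501e-09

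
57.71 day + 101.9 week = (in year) 2.112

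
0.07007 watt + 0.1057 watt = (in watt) 0.1758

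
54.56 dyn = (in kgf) 5.564e-05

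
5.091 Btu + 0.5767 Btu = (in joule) 5980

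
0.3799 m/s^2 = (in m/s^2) 0.3799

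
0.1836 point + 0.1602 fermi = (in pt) 0.1836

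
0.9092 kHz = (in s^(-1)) 909.2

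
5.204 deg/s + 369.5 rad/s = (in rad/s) 369.6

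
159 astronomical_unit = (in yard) 2.601e+13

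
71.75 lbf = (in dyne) 3.192e+07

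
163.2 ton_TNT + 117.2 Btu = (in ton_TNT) 163.2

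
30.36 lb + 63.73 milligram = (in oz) 485.8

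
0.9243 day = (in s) 7.986e+04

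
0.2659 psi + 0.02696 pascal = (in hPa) 18.33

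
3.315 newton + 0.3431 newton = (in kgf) 0.373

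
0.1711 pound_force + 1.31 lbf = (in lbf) 1.481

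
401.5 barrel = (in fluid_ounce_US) 2.158e+06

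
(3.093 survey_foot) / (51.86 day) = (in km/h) 7.574e-07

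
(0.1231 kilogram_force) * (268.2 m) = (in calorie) 77.38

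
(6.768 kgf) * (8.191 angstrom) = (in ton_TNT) 1.299e-17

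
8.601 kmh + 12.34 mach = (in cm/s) 4.204e+05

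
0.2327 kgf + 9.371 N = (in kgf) 1.188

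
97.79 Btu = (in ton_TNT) 2.466e-05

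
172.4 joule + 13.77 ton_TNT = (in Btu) 5.461e+07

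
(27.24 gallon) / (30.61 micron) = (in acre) 0.8324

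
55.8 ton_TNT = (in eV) 1.457e+30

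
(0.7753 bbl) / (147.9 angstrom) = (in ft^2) 8.971e+07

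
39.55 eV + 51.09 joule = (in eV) 3.189e+20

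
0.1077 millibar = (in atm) 0.0001063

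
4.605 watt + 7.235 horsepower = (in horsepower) 7.241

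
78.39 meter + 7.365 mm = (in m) 78.4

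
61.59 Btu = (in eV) 4.056e+23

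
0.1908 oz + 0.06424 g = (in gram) 5.473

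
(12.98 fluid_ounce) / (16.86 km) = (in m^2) 2.277e-08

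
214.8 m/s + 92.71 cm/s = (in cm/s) 2.157e+04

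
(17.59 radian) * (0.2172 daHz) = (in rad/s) 38.21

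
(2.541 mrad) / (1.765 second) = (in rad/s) 0.00144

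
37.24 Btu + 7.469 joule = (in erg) 3.93e+11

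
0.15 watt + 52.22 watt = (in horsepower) 0.07023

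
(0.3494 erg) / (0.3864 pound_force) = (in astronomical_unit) 1.359e-19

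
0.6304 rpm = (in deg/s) 3.782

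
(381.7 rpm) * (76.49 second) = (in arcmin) 1.051e+07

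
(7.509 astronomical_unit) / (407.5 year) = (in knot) 169.9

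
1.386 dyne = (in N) 1.386e-05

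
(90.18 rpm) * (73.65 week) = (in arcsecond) 8.677e+13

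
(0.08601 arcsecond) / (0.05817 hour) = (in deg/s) 1.141e-07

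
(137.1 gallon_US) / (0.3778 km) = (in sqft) 0.01479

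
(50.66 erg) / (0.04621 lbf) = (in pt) 0.06986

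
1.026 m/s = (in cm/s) 102.6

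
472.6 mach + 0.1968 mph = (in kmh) 5.793e+05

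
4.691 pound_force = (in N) 20.87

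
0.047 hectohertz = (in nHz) 4.7e+09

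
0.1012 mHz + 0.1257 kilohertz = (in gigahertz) 1.257e-07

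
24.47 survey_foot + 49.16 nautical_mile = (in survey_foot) 2.987e+05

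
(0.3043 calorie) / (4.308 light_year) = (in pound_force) 7.023e-18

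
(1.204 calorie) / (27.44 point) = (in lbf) 117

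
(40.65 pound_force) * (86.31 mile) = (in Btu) 2.381e+04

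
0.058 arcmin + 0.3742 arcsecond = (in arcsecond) 3.854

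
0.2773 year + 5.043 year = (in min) 2.796e+06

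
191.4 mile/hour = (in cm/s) 8556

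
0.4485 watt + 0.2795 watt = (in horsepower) 0.0009763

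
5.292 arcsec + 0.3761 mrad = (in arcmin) 1.381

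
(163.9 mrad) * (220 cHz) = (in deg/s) 20.66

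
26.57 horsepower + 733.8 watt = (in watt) 2.055e+04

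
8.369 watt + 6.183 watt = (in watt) 14.55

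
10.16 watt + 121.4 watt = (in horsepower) 0.1764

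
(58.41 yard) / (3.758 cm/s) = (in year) 4.507e-05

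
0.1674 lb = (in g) 75.93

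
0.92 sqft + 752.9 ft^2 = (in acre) 0.01731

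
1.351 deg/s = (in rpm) 0.2252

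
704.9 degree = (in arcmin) 4.229e+04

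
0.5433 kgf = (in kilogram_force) 0.5433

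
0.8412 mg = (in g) 0.0008412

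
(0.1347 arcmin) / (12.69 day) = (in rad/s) 3.574e-11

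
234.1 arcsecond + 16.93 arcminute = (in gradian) 0.3858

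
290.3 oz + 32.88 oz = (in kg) 9.162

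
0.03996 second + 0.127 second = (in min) 0.002783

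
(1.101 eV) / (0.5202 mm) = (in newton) 3.391e-16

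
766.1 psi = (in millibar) 5.282e+04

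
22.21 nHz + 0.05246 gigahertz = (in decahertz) 5.246e+06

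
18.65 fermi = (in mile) 1.159e-17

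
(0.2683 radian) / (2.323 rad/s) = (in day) 1.337e-06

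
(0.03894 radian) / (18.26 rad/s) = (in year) 6.762e-11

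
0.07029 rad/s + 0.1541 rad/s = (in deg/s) 12.86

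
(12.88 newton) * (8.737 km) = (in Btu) 106.7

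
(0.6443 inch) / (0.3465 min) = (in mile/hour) 0.001761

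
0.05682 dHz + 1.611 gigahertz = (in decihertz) 1.611e+10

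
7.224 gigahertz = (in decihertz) 7.224e+10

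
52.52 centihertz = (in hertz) 0.5252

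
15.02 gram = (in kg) 0.01502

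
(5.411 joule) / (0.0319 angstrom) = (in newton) 1.696e+12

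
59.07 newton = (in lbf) 13.28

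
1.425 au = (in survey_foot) 6.994e+11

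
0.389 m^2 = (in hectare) 3.89e-05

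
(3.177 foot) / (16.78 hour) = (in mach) 4.708e-08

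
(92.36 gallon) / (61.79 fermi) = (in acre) 1.398e+09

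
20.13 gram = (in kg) 0.02013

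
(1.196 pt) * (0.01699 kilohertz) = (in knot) 0.01393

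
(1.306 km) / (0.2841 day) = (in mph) 0.119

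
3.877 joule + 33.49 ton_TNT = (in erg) 1.401e+18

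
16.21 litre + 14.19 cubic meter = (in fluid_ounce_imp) 5e+05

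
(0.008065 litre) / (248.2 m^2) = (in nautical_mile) 1.755e-11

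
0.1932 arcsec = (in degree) 5.367e-05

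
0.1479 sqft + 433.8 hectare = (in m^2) 4.338e+06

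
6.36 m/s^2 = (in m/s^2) 6.36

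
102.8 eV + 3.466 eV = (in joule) 1.703e-17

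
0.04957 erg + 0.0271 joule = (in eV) 1.691e+17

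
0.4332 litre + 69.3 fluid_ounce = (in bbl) 0.01562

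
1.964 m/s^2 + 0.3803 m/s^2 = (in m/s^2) 2.344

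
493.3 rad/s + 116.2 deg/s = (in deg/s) 2.838e+04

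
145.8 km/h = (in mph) 90.6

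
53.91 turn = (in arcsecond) 6.987e+07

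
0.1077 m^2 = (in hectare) 1.077e-05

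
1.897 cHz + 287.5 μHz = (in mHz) 19.26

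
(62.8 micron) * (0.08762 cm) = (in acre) 1.36e-11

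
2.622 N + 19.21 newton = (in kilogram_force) 2.226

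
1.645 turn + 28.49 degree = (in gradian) 689.7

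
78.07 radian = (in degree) 4473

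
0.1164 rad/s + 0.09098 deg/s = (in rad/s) 0.118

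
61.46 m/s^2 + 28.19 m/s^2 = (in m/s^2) 89.65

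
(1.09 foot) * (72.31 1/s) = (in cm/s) 2402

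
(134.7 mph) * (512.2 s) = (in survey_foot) 1.012e+05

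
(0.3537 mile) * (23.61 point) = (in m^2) 4.741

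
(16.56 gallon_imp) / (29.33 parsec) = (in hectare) 8.318e-24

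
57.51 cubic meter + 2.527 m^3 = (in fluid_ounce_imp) 2.113e+06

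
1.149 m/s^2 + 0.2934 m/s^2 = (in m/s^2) 1.442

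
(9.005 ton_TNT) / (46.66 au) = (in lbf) 0.001213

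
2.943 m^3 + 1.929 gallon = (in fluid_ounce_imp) 1.038e+05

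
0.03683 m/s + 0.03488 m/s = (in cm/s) 7.171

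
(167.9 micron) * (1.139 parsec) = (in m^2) 5.901e+12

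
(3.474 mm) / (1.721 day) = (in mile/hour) 5.226e-08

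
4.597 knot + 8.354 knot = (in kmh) 23.99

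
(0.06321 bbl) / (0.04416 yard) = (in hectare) 2.489e-05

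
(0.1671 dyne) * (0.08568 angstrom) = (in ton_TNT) 3.422e-27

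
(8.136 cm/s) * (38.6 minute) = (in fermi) 1.884e+17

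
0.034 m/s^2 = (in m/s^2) 0.034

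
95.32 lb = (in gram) 4.324e+04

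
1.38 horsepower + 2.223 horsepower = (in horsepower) 3.603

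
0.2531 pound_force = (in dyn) 1.126e+05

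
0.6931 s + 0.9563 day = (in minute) 1377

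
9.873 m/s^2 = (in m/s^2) 9.873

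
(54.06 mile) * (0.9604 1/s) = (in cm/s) 8.356e+06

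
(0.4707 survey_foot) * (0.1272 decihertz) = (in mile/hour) 0.004082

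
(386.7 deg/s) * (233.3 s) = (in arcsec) 3.248e+08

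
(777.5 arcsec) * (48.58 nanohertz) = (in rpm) 1.749e-09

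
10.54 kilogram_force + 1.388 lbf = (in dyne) 1.095e+07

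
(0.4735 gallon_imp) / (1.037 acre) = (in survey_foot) 1.683e-06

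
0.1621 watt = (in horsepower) 0.0002174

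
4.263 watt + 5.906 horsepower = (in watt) 4408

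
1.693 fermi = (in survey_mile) 1.052e-18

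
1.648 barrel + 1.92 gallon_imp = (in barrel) 1.703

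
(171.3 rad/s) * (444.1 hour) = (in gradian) 1.743e+10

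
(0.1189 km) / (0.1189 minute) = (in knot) 32.4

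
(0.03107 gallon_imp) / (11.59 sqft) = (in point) 0.3718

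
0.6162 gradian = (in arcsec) 1996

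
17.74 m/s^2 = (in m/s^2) 17.74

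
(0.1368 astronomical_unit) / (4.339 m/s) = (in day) 5.459e+04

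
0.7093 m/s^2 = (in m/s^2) 0.7093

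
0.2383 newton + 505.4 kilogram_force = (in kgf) 505.4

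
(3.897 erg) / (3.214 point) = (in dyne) 34.37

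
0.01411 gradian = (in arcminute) 0.7619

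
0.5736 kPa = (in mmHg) 4.302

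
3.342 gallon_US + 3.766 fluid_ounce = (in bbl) 0.08027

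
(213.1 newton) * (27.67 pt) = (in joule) 2.08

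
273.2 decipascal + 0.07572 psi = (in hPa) 5.494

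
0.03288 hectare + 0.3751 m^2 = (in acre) 0.08134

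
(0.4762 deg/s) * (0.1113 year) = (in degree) 1.671e+06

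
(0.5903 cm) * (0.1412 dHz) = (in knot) 0.000162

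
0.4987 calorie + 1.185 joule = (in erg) 3.272e+07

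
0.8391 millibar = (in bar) 0.0008391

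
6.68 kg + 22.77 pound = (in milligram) 1.701e+07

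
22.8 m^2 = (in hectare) 0.00228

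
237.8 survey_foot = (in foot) 237.8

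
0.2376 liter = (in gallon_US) 0.06277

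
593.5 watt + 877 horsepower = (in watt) 6.546e+05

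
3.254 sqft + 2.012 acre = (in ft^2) 8.765e+04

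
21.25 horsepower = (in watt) 1.585e+04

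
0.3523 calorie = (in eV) 9.2e+18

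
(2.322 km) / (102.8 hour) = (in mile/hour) 0.01404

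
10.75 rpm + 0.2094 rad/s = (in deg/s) 76.5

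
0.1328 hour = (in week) 0.0007905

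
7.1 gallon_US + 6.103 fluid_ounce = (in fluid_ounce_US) 914.9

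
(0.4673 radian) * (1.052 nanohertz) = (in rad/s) 4.916e-10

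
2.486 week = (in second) 1.504e+06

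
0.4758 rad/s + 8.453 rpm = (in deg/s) 77.98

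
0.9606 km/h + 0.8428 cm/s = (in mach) 0.0008084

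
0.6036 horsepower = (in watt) 450.1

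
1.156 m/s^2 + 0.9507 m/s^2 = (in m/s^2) 2.107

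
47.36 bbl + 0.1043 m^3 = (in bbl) 48.02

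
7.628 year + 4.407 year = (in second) 3.795e+08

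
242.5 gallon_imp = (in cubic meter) 1.102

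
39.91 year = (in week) 2081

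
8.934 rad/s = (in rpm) 85.31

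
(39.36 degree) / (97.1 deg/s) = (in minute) 0.006756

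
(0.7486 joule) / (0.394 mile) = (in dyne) 118.1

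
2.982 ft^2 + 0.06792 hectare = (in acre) 0.1679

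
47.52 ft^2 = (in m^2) 4.415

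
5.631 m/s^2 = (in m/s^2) 5.631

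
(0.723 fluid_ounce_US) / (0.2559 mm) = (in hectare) 8.355e-06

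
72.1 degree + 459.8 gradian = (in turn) 1.35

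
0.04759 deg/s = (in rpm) 0.007932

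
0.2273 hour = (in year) 2.595e-05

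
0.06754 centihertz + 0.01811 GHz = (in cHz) 1.811e+09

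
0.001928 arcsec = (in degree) 5.356e-07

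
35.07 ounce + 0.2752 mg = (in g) 994.2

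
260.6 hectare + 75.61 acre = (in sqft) 3.134e+07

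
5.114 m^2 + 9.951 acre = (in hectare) 4.028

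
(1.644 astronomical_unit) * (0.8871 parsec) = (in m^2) 6.732e+27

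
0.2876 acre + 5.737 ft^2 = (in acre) 0.2877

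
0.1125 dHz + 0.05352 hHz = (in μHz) 5.363e+06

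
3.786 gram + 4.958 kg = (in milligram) 4.962e+06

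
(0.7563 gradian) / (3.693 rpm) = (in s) 0.03072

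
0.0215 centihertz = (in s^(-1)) 0.000215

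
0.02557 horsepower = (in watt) 19.07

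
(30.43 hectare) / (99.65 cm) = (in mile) 189.7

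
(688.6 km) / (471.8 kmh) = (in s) 5254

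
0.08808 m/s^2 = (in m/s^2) 0.08808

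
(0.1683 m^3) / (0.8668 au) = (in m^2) 1.298e-12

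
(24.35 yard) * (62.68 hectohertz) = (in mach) 409.9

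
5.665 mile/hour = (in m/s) 2.532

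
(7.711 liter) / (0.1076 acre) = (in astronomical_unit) 1.184e-16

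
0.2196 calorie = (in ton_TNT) 2.196e-10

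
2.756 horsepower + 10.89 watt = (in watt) 2066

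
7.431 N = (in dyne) 7.431e+05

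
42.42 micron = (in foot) 0.0001392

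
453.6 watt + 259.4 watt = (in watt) 713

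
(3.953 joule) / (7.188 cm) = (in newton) 54.99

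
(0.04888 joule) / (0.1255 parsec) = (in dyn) 1.262e-12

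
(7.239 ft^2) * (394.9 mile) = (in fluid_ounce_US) 1.445e+10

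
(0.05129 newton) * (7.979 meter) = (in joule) 0.4092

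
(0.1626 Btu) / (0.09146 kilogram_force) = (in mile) 0.1188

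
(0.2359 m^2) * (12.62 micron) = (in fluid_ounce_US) 0.1007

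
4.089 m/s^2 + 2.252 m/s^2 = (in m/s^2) 6.341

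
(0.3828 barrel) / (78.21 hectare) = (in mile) 4.835e-11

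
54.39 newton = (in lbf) 12.23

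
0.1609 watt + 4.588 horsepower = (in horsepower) 4.588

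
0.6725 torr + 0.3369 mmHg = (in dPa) 1346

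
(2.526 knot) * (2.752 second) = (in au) 2.391e-11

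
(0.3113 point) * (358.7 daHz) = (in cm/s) 39.39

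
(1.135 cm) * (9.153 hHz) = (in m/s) 10.39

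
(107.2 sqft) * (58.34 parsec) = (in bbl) 1.128e+20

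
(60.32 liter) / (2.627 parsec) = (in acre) 1.839e-22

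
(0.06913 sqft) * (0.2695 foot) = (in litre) 0.5276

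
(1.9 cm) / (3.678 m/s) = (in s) 0.005166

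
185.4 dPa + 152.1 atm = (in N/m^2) 1.541e+07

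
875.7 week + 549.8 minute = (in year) 16.8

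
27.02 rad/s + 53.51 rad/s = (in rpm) 769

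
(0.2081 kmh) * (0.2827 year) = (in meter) 5.153e+05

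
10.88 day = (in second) 9.4e+05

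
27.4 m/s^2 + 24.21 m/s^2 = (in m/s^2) 51.61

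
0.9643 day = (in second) 8.332e+04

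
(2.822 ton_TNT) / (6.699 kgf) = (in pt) 5.095e+11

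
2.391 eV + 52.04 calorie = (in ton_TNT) 5.204e-08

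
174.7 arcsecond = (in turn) 0.0001348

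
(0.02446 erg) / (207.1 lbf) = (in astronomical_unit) 1.775e-23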